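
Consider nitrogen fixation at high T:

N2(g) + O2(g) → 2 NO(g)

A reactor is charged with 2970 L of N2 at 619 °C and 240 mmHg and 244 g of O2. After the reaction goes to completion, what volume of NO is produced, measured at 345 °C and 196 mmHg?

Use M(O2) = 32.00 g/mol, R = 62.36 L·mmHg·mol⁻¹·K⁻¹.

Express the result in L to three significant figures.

n(N2) = PV/RT = (240 × 2970) / (62.36 × 892.15) = 12.81 mol
n(O2) = 244 / 32.00 = 7.625 mol
For 12.81 mol N2, stoichiometry requires (1/1) × 12.81 = 12.81 mol O2; 7.625 mol is available, so O2 is limiting.
n(NO) = (2/1) × 7.625 = 15.25 mol
V(NO) = nRT/P = 15.25 × 62.36 × 618.15 / 196 = 2999 L

3000 L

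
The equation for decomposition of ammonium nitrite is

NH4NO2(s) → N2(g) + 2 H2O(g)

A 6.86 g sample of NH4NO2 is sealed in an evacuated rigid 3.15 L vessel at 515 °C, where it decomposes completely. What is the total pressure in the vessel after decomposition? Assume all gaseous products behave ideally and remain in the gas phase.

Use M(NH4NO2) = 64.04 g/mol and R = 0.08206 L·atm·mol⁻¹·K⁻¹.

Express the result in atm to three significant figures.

n(NH4NO2) = 6.86 / 64.04 = 0.1071 mol
n(gas produced) = (3/1) × 0.1071 = 0.3213 mol
P = nRT/V = 0.3213 × 0.08206 × 788.15 / 3.15 = 6.597 atm

6.60 atm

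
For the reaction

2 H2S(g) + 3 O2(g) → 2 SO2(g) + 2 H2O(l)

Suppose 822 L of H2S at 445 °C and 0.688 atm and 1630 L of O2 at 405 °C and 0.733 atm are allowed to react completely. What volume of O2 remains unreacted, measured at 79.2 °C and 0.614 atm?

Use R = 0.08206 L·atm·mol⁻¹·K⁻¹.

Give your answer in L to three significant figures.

333 L

n(H2S) = PV/RT = (0.688 × 822) / (0.08206 × 718.15) = 9.597 mol
n(O2) = PV/RT = (0.733 × 1630) / (0.08206 × 678.15) = 21.47 mol
For 9.597 mol H2S, stoichiometry requires (3/2) × 9.597 = 14.40 mol O2; 21.47 mol is available, so H2S is limiting.
n(O2) consumed = (3/2) × 9.597 = 14.40 mol; remaining = 21.47 − 14.40 = 7.070 mol
V(O2) = nRT/P = 7.070 × 0.08206 × 352.35 / 0.614 = 332.9 L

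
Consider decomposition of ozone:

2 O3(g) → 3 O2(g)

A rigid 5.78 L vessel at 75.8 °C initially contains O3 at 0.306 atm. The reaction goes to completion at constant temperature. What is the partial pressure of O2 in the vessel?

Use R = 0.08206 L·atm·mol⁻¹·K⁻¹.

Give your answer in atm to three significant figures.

n(O3)₀ = PV/RT = (0.306 × 5.78) / (0.08206 × 348.95) = 0.06177 mol
n(O2) = (3/2) × 0.06177 = 0.09266 mol
P(O2) = nRT/V = 0.09266 × 0.08206 × 348.95 / 5.78 = 0.4590 atm

0.459 atm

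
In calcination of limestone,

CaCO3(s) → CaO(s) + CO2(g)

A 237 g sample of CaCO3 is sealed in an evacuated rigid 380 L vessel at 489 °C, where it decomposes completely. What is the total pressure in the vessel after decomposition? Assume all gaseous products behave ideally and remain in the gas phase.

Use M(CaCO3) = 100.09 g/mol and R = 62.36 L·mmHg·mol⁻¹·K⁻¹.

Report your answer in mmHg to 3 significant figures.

296 mmHg

n(CaCO3) = 237 / 100.09 = 2.368 mol
n(gas produced) = (1/1) × 2.368 = 2.368 mol
P = nRT/V = 2.368 × 62.36 × 762.15 / 380 = 296.2 mmHg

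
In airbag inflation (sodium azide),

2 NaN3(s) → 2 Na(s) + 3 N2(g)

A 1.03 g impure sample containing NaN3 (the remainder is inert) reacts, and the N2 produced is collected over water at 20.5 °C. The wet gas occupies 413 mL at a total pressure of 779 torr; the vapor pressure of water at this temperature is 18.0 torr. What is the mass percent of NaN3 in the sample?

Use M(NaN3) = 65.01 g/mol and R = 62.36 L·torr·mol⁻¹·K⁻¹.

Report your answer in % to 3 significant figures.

72.2 %

P(N2) = 779 − 18.0 = 761.0 torr
n(N2) = PV/RT = (761.0 × 0.4130) / (62.36 × 293.65) = 0.01716 mol
n(NaN3) = (2/3) × 0.01716 = 0.01144 mol
m(NaN3) = 0.01144 × 65.01 = 0.7437 g
%NaN3 = 0.7437 / 1.03 × 100 = 72.20%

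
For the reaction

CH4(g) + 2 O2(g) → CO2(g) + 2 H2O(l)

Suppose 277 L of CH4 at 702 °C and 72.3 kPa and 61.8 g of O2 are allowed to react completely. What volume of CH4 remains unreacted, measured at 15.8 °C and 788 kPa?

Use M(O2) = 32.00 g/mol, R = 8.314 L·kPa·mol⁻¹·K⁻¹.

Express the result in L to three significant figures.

4.59 L

n(CH4) = PV/RT = (72.3 × 277) / (8.314 × 975.15) = 2.470 mol
n(O2) = 61.8 / 32.00 = 1.931 mol
For 2.470 mol CH4, stoichiometry requires (2/1) × 2.470 = 4.940 mol O2; 1.931 mol is available, so O2 is limiting.
n(CH4) consumed = (1/2) × 1.931 = 0.9655 mol; remaining = 2.470 − 0.9655 = 1.505 mol
V(CH4) = nRT/P = 1.505 × 8.314 × 288.95 / 788 = 4.588 L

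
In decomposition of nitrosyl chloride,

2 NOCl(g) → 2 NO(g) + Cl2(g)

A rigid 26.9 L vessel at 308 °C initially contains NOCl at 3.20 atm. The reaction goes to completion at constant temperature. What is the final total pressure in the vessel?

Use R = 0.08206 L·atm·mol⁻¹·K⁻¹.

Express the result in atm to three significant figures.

4.80 atm

Rigid vessel, constant T ⇒ P scales with total gas moles (2 → 3).
P_final = (3/2) × 3.20 = 4.800 atm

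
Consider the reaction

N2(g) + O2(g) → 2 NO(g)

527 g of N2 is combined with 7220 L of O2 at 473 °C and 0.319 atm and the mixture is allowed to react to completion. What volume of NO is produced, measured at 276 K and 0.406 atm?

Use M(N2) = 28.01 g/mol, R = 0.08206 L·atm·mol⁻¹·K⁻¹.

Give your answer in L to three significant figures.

n(N2) = 527 / 28.01 = 18.81 mol
n(O2) = PV/RT = (0.319 × 7220) / (0.08206 × 746.15) = 37.62 mol
For 18.81 mol N2, stoichiometry requires (1/1) × 18.81 = 18.81 mol O2; 37.62 mol is available, so N2 is limiting.
n(NO) = (2/1) × 18.81 = 37.62 mol
V(NO) = nRT/P = 37.62 × 0.08206 × 276 / 0.406 = 2099 L

2100 L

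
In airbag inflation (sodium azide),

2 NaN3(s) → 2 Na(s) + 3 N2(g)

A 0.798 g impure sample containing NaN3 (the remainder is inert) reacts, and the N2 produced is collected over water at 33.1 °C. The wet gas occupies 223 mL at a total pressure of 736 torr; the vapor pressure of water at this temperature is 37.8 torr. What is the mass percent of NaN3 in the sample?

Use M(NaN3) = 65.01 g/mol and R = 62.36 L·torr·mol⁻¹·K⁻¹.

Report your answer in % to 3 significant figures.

44.3 %

P(N2) = 736 − 37.8 = 698.2 torr
n(N2) = PV/RT = (698.2 × 0.2230) / (62.36 × 306.25) = 0.008153 mol
n(NaN3) = (2/3) × 0.008153 = 0.005435 mol
m(NaN3) = 0.005435 × 65.01 = 0.3533 g
%NaN3 = 0.3533 / 0.798 × 100 = 44.27%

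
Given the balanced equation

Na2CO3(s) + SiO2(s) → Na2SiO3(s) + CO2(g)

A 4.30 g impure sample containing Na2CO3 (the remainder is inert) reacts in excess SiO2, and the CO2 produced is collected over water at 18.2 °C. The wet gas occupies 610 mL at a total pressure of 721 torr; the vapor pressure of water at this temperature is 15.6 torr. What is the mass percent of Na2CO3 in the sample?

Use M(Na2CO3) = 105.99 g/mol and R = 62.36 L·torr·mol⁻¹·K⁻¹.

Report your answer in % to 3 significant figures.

P(CO2) = 721 − 15.6 = 705.4 torr
n(CO2) = PV/RT = (705.4 × 0.6100) / (62.36 × 291.35) = 0.02368 mol
n(Na2CO3) = (1/1) × 0.02368 = 0.02368 mol
m(Na2CO3) = 0.02368 × 105.99 = 2.510 g
%Na2CO3 = 2.510 / 4.30 × 100 = 58.37%

58.4 %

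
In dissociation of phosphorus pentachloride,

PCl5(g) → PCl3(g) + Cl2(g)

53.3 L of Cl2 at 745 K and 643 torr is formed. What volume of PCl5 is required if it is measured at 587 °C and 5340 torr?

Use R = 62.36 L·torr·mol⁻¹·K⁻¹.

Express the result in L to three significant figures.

7.41 L

n(Cl2) = PV/RT = (643 × 53.3) / (62.36 × 745) = 0.7377 mol
n(PCl5) = (1/1) × 0.7377 = 0.7377 mol
V = nRT/P = 0.7377 × 62.36 × 860.15 / 5340 = 7.410 L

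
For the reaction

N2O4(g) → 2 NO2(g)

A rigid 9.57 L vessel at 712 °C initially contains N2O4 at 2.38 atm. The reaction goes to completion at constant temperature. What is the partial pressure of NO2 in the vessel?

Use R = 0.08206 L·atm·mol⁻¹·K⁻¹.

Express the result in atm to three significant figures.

4.76 atm

n(N2O4)₀ = PV/RT = (2.38 × 9.57) / (0.08206 × 985.15) = 0.2817 mol
n(NO2) = (2/1) × 0.2817 = 0.5634 mol
P(NO2) = nRT/V = 0.5634 × 0.08206 × 985.15 / 9.57 = 4.759 atm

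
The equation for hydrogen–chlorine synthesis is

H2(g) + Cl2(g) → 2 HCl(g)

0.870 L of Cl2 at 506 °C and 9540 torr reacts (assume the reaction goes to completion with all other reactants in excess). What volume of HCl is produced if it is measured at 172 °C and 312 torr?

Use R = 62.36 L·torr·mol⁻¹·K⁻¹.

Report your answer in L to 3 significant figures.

30.4 L

n(Cl2) = PV/RT = (9540 × 0.870) / (62.36 × 779.15) = 0.1708 mol
n(HCl) = (2/1) × 0.1708 = 0.3416 mol
V = nRT/P = 0.3416 × 62.36 × 445.15 / 312 = 30.39 L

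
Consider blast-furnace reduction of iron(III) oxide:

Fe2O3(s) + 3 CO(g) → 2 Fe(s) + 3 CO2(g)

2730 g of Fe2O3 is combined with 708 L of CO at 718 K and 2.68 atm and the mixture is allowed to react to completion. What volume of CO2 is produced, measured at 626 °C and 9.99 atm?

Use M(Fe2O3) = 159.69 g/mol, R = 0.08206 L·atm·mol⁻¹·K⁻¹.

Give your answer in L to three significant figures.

238 L

n(Fe2O3) = 2730 / 159.69 = 17.10 mol
n(CO) = PV/RT = (2.68 × 708) / (0.08206 × 718) = 32.20 mol
For 17.10 mol Fe2O3, stoichiometry requires (3/1) × 17.10 = 51.30 mol CO; 32.20 mol is available, so CO is limiting.
n(CO2) = (3/3) × 32.20 = 32.20 mol
V(CO2) = nRT/P = 32.20 × 0.08206 × 899.15 / 9.99 = 237.8 L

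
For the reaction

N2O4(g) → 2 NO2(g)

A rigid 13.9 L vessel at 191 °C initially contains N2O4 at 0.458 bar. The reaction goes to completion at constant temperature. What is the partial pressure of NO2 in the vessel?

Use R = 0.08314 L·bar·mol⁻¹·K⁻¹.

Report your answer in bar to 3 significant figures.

n(N2O4)₀ = PV/RT = (0.458 × 13.9) / (0.08314 × 464.15) = 0.1650 mol
n(NO2) = (2/1) × 0.1650 = 0.3300 mol
P(NO2) = nRT/V = 0.3300 × 0.08314 × 464.15 / 13.9 = 0.9162 bar

0.916 bar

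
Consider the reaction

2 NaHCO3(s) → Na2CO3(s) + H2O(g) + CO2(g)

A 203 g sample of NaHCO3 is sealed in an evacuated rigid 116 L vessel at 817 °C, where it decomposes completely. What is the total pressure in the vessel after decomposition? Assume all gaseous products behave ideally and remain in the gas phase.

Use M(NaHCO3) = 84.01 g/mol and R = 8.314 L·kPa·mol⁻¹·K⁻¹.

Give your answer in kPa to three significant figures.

189 kPa

n(NaHCO3) = 203 / 84.01 = 2.416 mol
n(gas produced) = (2/2) × 2.416 = 2.416 mol
P = nRT/V = 2.416 × 8.314 × 1090.15 / 116 = 188.8 kPa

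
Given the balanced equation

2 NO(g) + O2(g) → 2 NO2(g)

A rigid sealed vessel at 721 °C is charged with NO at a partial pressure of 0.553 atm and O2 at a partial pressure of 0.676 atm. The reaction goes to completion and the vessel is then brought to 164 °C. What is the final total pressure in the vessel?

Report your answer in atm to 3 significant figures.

Because the vessel is rigid and T is held at 721 °C, work the stoichiometry in partial pressures (P_i = n_iRT/V).
P(O2) required for 0.553 atm of NO = (1/2) × 0.553 = 0.2765 atm; available 0.676 atm, so NO is limiting.
P(O2) remaining = 0.676 − (1/2) × 0.553 = 0.3995 atm
P(gaseous products) = (2)/2 × 0.553 = 0.5530 atm
P_total at 721 °C = 0.3995 + 0.5530 = 0.9525 atm
Scaling to 164 °C: P = 0.9525 × 437.15/994.15 = 0.4188 atm

0.419 atm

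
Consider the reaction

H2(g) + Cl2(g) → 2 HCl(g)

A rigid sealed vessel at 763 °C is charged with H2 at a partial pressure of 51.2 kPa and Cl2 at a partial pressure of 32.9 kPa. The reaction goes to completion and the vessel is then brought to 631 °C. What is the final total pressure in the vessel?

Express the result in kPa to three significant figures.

At constant V, partial pressures at 763 °C are proportional to moles, so apply stoichiometry directly to pressures.
P(Cl2) required for 51.2 kPa of H2 = (1/1) × 51.2 = 51.20 kPa; available 32.9 kPa, so Cl2 is limiting.
P(H2) remaining = 51.2 − (1/1) × 32.9 = 18.30 kPa
P(gaseous products) = (2)/1 × 32.9 = 65.80 kPa
P_total at 763 °C = 18.30 + 65.80 = 84.10 kPa
Scaling to 631 °C: P = 84.10 × 904.15/1036.15 = 73.39 kPa

73.4 kPa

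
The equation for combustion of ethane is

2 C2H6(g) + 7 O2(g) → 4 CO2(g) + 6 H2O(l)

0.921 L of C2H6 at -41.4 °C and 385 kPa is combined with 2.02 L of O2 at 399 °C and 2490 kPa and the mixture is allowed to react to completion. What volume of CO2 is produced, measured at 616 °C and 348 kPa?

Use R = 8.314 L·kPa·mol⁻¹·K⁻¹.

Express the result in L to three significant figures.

7.82 L

n(C2H6) = PV/RT = (385 × 0.921) / (8.314 × 231.75) = 0.1840 mol
n(O2) = PV/RT = (2490 × 2.02) / (8.314 × 672.15) = 0.9001 mol
For 0.1840 mol C2H6, stoichiometry requires (7/2) × 0.1840 = 0.6440 mol O2; 0.9001 mol is available, so C2H6 is limiting.
n(CO2) = (4/2) × 0.1840 = 0.3680 mol
V(CO2) = nRT/P = 0.3680 × 8.314 × 889.15 / 348 = 7.817 L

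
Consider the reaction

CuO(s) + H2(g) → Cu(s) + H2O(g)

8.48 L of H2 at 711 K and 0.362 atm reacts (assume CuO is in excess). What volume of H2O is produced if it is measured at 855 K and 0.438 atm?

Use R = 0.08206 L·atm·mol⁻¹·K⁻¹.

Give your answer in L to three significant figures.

n(H2) = PV/RT = (0.362 × 8.48) / (0.08206 × 711) = 0.05261 mol
n(H2O) = (1/1) × 0.05261 = 0.05261 mol
V = nRT/P = 0.05261 × 0.08206 × 855 / 0.438 = 8.427 L

8.43 L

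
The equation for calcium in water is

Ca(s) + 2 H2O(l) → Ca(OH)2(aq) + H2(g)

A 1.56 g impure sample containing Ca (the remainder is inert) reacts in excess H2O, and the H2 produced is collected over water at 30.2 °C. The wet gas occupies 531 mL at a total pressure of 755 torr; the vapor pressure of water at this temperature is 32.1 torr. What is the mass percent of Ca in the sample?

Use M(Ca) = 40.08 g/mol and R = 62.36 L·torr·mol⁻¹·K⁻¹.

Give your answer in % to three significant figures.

52.1 %

P(H2) = 755 − 32.1 = 722.9 torr
n(H2) = PV/RT = (722.9 × 0.5310) / (62.36 × 303.35) = 0.02029 mol
n(Ca) = (1/1) × 0.02029 = 0.02029 mol
m(Ca) = 0.02029 × 40.08 = 0.8132 g
%Ca = 0.8132 / 1.56 × 100 = 52.13%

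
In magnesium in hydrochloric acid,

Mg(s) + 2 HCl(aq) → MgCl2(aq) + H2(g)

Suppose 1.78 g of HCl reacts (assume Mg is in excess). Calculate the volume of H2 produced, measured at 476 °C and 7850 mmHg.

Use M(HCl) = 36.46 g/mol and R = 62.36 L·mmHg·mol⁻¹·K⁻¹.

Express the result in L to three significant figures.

n(HCl) = 1.780 / 36.46 = 0.04882 mol
n(H2) = (1/2) × 0.04882 = 0.02441 mol
V = nRT/P = 0.02441 × 62.36 × 749.15 / 7850 = 0.1453 L

0.145 L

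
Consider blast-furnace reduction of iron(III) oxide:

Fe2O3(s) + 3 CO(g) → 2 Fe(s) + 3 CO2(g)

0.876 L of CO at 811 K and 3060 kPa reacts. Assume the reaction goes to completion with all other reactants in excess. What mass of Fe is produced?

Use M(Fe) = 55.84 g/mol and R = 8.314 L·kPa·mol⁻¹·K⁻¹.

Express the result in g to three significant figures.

14.8 g

n(CO) = PV/RT = (3060 × 0.876) / (8.314 × 811) = 0.3976 mol
n(Fe) = (2/3) × 0.3976 = 0.2651 mol
m(Fe) = 0.2651 × 55.84 = 14.80 g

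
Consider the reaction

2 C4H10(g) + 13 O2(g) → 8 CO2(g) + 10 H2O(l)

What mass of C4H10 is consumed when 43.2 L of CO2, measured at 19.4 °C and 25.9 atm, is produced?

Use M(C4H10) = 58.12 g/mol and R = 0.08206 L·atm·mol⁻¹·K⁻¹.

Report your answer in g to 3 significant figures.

n(CO2) = PV/RT = (25.9 × 43.2) / (0.08206 × 292.55) = 46.61 mol
n(C4H10) = (2/8) × 46.61 = 11.65 mol
m(C4H10) = 11.65 × 58.12 = 677.1 g

677 g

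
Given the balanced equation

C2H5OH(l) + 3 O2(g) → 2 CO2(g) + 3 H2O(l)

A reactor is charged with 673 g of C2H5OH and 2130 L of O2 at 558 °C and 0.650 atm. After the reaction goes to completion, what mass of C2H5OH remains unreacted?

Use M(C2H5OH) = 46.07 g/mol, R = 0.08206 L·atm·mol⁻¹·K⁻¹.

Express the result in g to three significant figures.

n(C2H5OH) = 673 / 46.07 = 14.61 mol
n(O2) = PV/RT = (0.650 × 2130) / (0.08206 × 831.15) = 20.30 mol
For 14.61 mol C2H5OH, stoichiometry requires (3/1) × 14.61 = 43.83 mol O2; 20.30 mol is available, so O2 is limiting.
n(C2H5OH) consumed = (1/3) × 20.30 = 6.767 mol; remaining = 14.61 − 6.767 = 7.843 mol
m(C2H5OH) = 7.843 × 46.07 = 361.3 g

361 g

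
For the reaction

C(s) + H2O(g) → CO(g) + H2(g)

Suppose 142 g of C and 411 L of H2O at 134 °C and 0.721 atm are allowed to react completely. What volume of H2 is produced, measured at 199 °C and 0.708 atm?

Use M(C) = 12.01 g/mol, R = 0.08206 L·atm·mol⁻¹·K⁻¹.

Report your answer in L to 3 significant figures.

n(C) = 142 / 12.01 = 11.82 mol
n(H2O) = PV/RT = (0.721 × 411) / (0.08206 × 407.15) = 8.869 mol
For 11.82 mol C, stoichiometry requires (1/1) × 11.82 = 11.82 mol H2O; 8.869 mol is available, so H2O is limiting.
n(H2) = (1/1) × 8.869 = 8.869 mol
V(H2) = nRT/P = 8.869 × 0.08206 × 472.15 / 0.708 = 485.3 L

485 L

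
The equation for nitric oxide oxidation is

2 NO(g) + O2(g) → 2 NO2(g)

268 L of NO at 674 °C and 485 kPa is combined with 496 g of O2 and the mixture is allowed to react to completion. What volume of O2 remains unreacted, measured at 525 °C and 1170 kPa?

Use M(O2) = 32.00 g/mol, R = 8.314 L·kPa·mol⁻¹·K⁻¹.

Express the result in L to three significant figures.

41.1 L

n(NO) = PV/RT = (485 × 268) / (8.314 × 947.15) = 16.51 mol
n(O2) = 496 / 32.00 = 15.50 mol
For 16.51 mol NO, stoichiometry requires (1/2) × 16.51 = 8.255 mol O2; 15.50 mol is available, so NO is limiting.
n(O2) consumed = (1/2) × 16.51 = 8.255 mol; remaining = 15.50 − 8.255 = 7.245 mol
V(O2) = nRT/P = 7.245 × 8.314 × 798.15 / 1170 = 41.09 L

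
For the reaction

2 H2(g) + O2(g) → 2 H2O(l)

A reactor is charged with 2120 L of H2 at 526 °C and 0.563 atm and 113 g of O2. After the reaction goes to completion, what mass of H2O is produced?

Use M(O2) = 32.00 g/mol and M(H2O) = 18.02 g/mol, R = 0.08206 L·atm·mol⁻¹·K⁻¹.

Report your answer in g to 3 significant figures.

127 g

n(H2) = PV/RT = (0.563 × 2120) / (0.08206 × 799.15) = 18.20 mol
n(O2) = 113 / 32.00 = 3.531 mol
For 18.20 mol H2, stoichiometry requires (1/2) × 18.20 = 9.100 mol O2; 3.531 mol is available, so O2 is limiting.
n(H2O) = (2/1) × 3.531 = 7.062 mol
m(H2O) = 7.062 × 18.02 = 127.3 g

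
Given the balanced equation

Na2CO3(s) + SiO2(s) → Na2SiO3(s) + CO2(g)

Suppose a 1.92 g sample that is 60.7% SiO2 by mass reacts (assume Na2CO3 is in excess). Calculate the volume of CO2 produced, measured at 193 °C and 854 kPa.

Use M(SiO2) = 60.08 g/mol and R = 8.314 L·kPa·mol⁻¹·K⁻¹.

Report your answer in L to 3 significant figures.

0.0880 L

mass of SiO2 = 1.92 × 60.7/100 = 1.165 g
n(SiO2) = 1.165 / 60.08 = 0.01939 mol
n(CO2) = (1/1) × 0.01939 = 0.01939 mol
V = nRT/P = 0.01939 × 8.314 × 466.15 / 854 = 0.08799 L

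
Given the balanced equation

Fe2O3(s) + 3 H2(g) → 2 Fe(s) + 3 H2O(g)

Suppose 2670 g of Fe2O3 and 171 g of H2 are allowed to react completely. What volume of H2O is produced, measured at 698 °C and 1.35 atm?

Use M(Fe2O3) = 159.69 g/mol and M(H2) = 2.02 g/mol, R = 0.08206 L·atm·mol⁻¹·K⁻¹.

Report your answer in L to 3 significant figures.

n(Fe2O3) = 2670 / 159.69 = 16.72 mol
n(H2) = 171 / 2.02 = 84.65 mol
For 16.72 mol Fe2O3, stoichiometry requires (3/1) × 16.72 = 50.16 mol H2; 84.65 mol is available, so Fe2O3 is limiting.
n(H2O) = (3/1) × 16.72 = 50.16 mol
V(H2O) = nRT/P = 50.16 × 0.08206 × 971.15 / 1.35 = 2961 L

2960 L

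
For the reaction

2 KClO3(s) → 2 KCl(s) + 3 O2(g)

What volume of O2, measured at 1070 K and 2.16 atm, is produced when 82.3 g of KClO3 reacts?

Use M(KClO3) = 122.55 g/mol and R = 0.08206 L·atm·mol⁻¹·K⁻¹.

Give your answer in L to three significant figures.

40.9 L

n(KClO3) = 82.30 / 122.55 = 0.6716 mol
n(O2) = (3/2) × 0.6716 = 1.007 mol
V = nRT/P = 1.007 × 0.08206 × 1070 / 2.16 = 40.93 L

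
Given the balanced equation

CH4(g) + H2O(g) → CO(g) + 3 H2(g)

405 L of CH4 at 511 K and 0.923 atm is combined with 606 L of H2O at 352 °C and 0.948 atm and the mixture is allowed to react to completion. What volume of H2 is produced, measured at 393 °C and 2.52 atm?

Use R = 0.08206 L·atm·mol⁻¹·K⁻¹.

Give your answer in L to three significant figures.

580 L

n(CH4) = PV/RT = (0.923 × 405) / (0.08206 × 511) = 8.915 mol
n(H2O) = PV/RT = (0.948 × 606) / (0.08206 × 625.15) = 11.20 mol
For 8.915 mol CH4, stoichiometry requires (1/1) × 8.915 = 8.915 mol H2O; 11.20 mol is available, so CH4 is limiting.
n(H2) = (3/1) × 8.915 = 26.74 mol
V(H2) = nRT/P = 26.74 × 0.08206 × 666.15 / 2.52 = 580.0 L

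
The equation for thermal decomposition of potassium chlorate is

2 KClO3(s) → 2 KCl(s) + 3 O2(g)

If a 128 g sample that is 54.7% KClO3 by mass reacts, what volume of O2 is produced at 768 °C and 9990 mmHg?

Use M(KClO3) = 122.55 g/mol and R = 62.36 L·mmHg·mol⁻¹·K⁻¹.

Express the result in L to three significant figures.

5.57 L

mass of KClO3 = 128 × 54.7/100 = 70.02 g
n(KClO3) = 70.02 / 122.55 = 0.5714 mol
n(O2) = (3/2) × 0.5714 = 0.8571 mol
V = nRT/P = 0.8571 × 62.36 × 1041.15 / 9990 = 5.570 L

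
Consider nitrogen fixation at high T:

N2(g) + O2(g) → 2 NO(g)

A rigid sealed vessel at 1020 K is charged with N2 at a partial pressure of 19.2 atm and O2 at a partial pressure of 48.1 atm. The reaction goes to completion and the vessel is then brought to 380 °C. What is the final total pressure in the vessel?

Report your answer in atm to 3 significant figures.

Because the vessel is rigid and T is held at 1020 K, work the stoichiometry in partial pressures (P_i = n_iRT/V).
P(O2) required for 19.2 atm of N2 = (1/1) × 19.2 = 19.20 atm; available 48.1 atm, so N2 is limiting.
P(O2) remaining = 48.1 − (1/1) × 19.2 = 28.90 atm
P(gaseous products) = (2)/1 × 19.2 = 38.40 atm
P_total at 1020 K = 28.90 + 38.40 = 67.30 atm
Scaling to 380 °C: P = 67.30 × 653.15/1020 = 43.10 atm

43.1 atm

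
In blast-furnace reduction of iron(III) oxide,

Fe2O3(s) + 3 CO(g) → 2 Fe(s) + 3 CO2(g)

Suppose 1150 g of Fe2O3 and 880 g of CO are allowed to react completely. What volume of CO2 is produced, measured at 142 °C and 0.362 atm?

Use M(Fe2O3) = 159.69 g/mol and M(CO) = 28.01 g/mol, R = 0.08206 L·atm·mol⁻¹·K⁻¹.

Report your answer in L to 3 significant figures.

n(Fe2O3) = 1150 / 159.69 = 7.201 mol
n(CO) = 880 / 28.01 = 31.42 mol
For 7.201 mol Fe2O3, stoichiometry requires (3/1) × 7.201 = 21.60 mol CO; 31.42 mol is available, so Fe2O3 is limiting.
n(CO2) = (3/1) × 7.201 = 21.60 mol
V(CO2) = nRT/P = 21.60 × 0.08206 × 415.15 / 0.362 = 2033 L

2030 L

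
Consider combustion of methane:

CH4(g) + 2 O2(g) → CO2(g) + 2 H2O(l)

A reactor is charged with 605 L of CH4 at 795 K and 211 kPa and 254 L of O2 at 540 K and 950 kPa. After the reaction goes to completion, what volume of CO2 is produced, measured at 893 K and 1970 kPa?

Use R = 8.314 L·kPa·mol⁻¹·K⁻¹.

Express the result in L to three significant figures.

n(CH4) = PV/RT = (211 × 605) / (8.314 × 795) = 19.31 mol
n(O2) = PV/RT = (950 × 254) / (8.314 × 540) = 53.75 mol
For 19.31 mol CH4, stoichiometry requires (2/1) × 19.31 = 38.62 mol O2; 53.75 mol is available, so CH4 is limiting.
n(CO2) = (1/1) × 19.31 = 19.31 mol
V(CO2) = nRT/P = 19.31 × 8.314 × 893 / 1970 = 72.77 L

72.8 L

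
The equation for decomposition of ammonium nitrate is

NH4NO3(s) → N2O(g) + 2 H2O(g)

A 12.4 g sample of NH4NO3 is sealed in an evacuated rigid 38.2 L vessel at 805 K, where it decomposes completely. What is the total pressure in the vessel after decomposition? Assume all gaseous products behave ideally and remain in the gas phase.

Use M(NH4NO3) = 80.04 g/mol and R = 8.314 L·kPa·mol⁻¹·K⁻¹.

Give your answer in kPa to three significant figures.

n(NH4NO3) = 12.4 / 80.04 = 0.1549 mol
n(gas produced) = (3/1) × 0.1549 = 0.4647 mol
P = nRT/V = 0.4647 × 8.314 × 805 / 38.2 = 81.42 kPa

81.4 kPa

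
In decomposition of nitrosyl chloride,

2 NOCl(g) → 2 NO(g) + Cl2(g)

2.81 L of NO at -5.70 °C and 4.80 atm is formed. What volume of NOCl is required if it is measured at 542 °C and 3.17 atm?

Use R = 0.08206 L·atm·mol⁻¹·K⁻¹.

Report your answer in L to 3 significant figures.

13.0 L

n(NO) = PV/RT = (4.80 × 2.81) / (0.08206 × 267.45) = 0.6146 mol
n(NOCl) = (2/2) × 0.6146 = 0.6146 mol
V = nRT/P = 0.6146 × 0.08206 × 815.15 / 3.17 = 12.97 L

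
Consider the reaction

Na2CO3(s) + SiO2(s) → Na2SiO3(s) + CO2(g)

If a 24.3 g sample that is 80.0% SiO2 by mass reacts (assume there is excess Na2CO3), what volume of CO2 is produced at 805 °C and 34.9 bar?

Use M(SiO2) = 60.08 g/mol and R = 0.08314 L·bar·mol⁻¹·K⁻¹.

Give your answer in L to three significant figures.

mass of SiO2 = 24.3 × 80.0/100 = 19.44 g
n(SiO2) = 19.44 / 60.08 = 0.3236 mol
n(CO2) = (1/1) × 0.3236 = 0.3236 mol
V = nRT/P = 0.3236 × 0.08314 × 1078.15 / 34.9 = 0.8311 L

0.831 L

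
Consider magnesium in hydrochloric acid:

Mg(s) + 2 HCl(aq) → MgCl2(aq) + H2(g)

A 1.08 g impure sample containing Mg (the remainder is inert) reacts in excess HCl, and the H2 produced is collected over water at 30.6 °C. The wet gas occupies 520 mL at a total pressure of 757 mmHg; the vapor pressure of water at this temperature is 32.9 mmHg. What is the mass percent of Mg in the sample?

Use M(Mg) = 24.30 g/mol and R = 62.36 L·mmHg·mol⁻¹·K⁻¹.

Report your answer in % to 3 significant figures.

P(H2) = 757 − 32.9 = 724.1 mmHg
n(H2) = PV/RT = (724.1 × 0.5200) / (62.36 × 303.75) = 0.01988 mol
n(Mg) = (1/1) × 0.01988 = 0.01988 mol
m(Mg) = 0.01988 × 24.30 = 0.4831 g
%Mg = 0.4831 / 1.08 × 100 = 44.73%

44.7 %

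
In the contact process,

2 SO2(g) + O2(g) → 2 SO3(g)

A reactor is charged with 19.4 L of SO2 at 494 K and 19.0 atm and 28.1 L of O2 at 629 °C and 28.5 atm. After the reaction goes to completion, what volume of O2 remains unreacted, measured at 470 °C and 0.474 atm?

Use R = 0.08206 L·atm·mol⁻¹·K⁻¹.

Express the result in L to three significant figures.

n(SO2) = PV/RT = (19.0 × 19.4) / (0.08206 × 494) = 9.093 mol
n(O2) = PV/RT = (28.5 × 28.1) / (0.08206 × 902.15) = 10.82 mol
For 9.093 mol SO2, stoichiometry requires (1/2) × 9.093 = 4.546 mol O2; 10.82 mol is available, so SO2 is limiting.
n(O2) consumed = (1/2) × 9.093 = 4.546 mol; remaining = 10.82 − 4.546 = 6.274 mol
V(O2) = nRT/P = 6.274 × 0.08206 × 743.15 / 0.474 = 807.2 L

807 L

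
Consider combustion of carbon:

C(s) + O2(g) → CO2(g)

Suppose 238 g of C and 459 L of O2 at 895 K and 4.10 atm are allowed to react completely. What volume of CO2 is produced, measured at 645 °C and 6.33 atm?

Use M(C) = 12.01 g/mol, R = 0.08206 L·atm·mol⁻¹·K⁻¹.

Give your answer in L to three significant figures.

n(C) = 238 / 12.01 = 19.82 mol
n(O2) = PV/RT = (4.10 × 459) / (0.08206 × 895) = 25.62 mol
For 19.82 mol C, stoichiometry requires (1/1) × 19.82 = 19.82 mol O2; 25.62 mol is available, so C is limiting.
n(CO2) = (1/1) × 19.82 = 19.82 mol
V(CO2) = nRT/P = 19.82 × 0.08206 × 918.15 / 6.33 = 235.9 L

236 L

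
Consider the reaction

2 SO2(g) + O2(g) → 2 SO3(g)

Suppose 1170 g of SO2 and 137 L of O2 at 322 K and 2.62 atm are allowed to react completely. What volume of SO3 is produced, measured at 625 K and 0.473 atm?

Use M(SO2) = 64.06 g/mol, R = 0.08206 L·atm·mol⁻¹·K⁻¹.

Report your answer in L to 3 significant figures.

n(SO2) = 1170 / 64.06 = 18.26 mol
n(O2) = PV/RT = (2.62 × 137) / (0.08206 × 322) = 13.58 mol
For 18.26 mol SO2, stoichiometry requires (1/2) × 18.26 = 9.130 mol O2; 13.58 mol is available, so SO2 is limiting.
n(SO3) = (2/2) × 18.26 = 18.26 mol
V(SO3) = nRT/P = 18.26 × 0.08206 × 625 / 0.473 = 1980 L

1980 L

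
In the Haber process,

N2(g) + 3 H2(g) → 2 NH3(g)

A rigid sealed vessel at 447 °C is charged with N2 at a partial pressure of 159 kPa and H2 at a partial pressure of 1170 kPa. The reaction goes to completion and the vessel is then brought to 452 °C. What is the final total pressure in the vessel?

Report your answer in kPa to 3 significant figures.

1020 kPa

With V and T fixed, P_i ∝ n_i, so the mole ratios apply directly to partial pressures at 447 °C.
P(H2) required for 159 kPa of N2 = (3/1) × 159 = 477.0 kPa; available 1170 kPa, so N2 is limiting.
P(H2) remaining = 1170 − (3/1) × 159 = 693.0 kPa
P(gaseous products) = (2)/1 × 159 = 318.0 kPa
P_total at 447 °C = 693.0 + 318.0 = 1011 kPa
Scaling to 452 °C: P = 1011 × 725.15/720.15 = 1018 kPa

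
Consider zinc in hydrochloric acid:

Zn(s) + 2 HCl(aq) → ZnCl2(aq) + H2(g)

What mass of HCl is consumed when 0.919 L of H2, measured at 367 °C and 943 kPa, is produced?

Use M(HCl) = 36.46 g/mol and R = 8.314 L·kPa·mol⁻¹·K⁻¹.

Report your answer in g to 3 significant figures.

n(H2) = PV/RT = (943 × 0.919) / (8.314 × 640.15) = 0.1628 mol
n(HCl) = (2/1) × 0.1628 = 0.3256 mol
m(HCl) = 0.3256 × 36.46 = 11.87 g

11.9 g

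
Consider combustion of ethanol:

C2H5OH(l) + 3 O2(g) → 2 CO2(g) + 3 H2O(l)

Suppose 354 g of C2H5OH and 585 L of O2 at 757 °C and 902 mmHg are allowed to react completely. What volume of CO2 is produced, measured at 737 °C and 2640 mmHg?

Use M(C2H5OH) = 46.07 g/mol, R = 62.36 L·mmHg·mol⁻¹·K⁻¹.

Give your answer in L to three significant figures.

n(C2H5OH) = 354 / 46.07 = 7.684 mol
n(O2) = PV/RT = (902 × 585) / (62.36 × 1030.15) = 8.214 mol
For 7.684 mol C2H5OH, stoichiometry requires (3/1) × 7.684 = 23.05 mol O2; 8.214 mol is available, so O2 is limiting.
n(CO2) = (2/3) × 8.214 = 5.476 mol
V(CO2) = nRT/P = 5.476 × 62.36 × 1010.15 / 2640 = 130.7 L

131 L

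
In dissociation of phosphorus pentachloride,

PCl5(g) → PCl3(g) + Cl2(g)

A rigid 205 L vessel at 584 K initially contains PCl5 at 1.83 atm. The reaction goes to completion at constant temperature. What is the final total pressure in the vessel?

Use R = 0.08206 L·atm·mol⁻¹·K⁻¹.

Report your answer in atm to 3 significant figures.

3.66 atm

Rigid vessel, constant T ⇒ P scales with total gas moles (1 → 2).
P_final = (2/1) × 1.83 = 3.660 atm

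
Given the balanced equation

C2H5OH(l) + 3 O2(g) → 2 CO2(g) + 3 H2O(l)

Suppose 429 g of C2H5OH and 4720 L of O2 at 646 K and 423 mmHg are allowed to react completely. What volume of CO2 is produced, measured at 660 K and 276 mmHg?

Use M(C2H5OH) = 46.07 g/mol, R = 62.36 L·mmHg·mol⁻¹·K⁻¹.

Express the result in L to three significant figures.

n(C2H5OH) = 429 / 46.07 = 9.312 mol
n(O2) = PV/RT = (423 × 4720) / (62.36 × 646) = 49.56 mol
For 9.312 mol C2H5OH, stoichiometry requires (3/1) × 9.312 = 27.94 mol O2; 49.56 mol is available, so C2H5OH is limiting.
n(CO2) = (2/1) × 9.312 = 18.62 mol
V(CO2) = nRT/P = 18.62 × 62.36 × 660 / 276 = 2777 L

2780 L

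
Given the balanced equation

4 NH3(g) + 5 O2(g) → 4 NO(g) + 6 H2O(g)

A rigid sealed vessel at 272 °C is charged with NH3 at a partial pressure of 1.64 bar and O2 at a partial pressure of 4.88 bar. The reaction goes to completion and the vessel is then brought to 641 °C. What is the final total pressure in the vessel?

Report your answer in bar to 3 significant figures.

With V and T fixed, P_i ∝ n_i, so the mole ratios apply directly to partial pressures at 272 °C.
P(O2) required for 1.64 bar of NH3 = (5/4) × 1.64 = 2.050 bar; available 4.88 bar, so NH3 is limiting.
P(O2) remaining = 4.88 − (5/4) × 1.64 = 2.830 bar
P(gaseous products) = (4+6)/4 × 1.64 = 4.100 bar
P_total at 272 °C = 2.830 + 4.100 = 6.930 bar
Scaling to 641 °C: P = 6.930 × 914.15/545.15 = 11.62 bar

11.6 bar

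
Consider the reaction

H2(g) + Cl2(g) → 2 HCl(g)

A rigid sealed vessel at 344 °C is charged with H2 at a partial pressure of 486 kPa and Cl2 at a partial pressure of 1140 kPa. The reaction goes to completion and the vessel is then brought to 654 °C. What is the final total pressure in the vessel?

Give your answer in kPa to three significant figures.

2440 kPa

At constant V, partial pressures at 344 °C are proportional to moles, so apply stoichiometry directly to pressures.
P(Cl2) required for 486 kPa of H2 = (1/1) × 486 = 486.0 kPa; available 1140 kPa, so H2 is limiting.
P(Cl2) remaining = 1140 − (1/1) × 486 = 654.0 kPa
P(gaseous products) = (2)/1 × 486 = 972.0 kPa
P_total at 344 °C = 654.0 + 972.0 = 1626 kPa
Scaling to 654 °C: P = 1626 × 927.15/617.15 = 2443 kPa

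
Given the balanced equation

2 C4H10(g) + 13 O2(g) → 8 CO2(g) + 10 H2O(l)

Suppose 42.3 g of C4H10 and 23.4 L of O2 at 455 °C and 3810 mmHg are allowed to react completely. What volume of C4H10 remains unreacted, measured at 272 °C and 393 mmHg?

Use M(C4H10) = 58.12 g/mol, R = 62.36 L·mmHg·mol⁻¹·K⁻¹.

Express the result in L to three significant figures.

36.8 L

n(C4H10) = 42.3 / 58.12 = 0.7278 mol
n(O2) = PV/RT = (3810 × 23.4) / (62.36 × 728.15) = 1.963 mol
For 0.7278 mol C4H10, stoichiometry requires (13/2) × 0.7278 = 4.731 mol O2; 1.963 mol is available, so O2 is limiting.
n(C4H10) consumed = (2/13) × 1.963 = 0.3020 mol; remaining = 0.7278 − 0.3020 = 0.4258 mol
V(C4H10) = nRT/P = 0.4258 × 62.36 × 545.15 / 393 = 36.83 L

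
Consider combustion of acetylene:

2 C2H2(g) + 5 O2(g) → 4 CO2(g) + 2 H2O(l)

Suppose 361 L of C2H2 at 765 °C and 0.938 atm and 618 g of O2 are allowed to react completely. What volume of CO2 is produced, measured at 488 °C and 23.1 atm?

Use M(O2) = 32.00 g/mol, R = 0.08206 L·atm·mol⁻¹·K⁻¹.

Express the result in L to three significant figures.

21.5 L

n(C2H2) = PV/RT = (0.938 × 361) / (0.08206 × 1038.15) = 3.975 mol
n(O2) = 618 / 32.00 = 19.31 mol
For 3.975 mol C2H2, stoichiometry requires (5/2) × 3.975 = 9.938 mol O2; 19.31 mol is available, so C2H2 is limiting.
n(CO2) = (4/2) × 3.975 = 7.950 mol
V(CO2) = nRT/P = 7.950 × 0.08206 × 761.15 / 23.1 = 21.50 L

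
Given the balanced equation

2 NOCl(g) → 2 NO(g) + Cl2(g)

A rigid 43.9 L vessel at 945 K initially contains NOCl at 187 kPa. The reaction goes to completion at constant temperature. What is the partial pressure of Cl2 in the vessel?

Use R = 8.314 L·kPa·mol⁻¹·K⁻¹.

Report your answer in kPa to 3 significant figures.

93.5 kPa

n(NOCl)₀ = PV/RT = (187 × 43.9) / (8.314 × 945) = 1.045 mol
n(Cl2) = (1/2) × 1.045 = 0.5225 mol
P(Cl2) = nRT/V = 0.5225 × 8.314 × 945 / 43.9 = 93.51 kPa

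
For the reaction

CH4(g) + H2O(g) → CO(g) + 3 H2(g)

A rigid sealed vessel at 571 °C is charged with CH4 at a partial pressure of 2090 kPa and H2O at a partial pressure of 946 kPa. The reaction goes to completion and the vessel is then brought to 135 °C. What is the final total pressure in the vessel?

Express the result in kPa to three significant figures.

At constant V, partial pressures at 571 °C are proportional to moles, so apply stoichiometry directly to pressures.
P(H2O) required for 2090 kPa of CH4 = (1/1) × 2090 = 2090 kPa; available 946 kPa, so H2O is limiting.
P(CH4) remaining = 2090 − (1/1) × 946 = 1144 kPa
P(gaseous products) = (1+3)/1 × 946 = 3784 kPa
P_total at 571 °C = 1144 + 3784 = 4928 kPa
Scaling to 135 °C: P = 4928 × 408.15/844.15 = 2383 kPa

2380 kPa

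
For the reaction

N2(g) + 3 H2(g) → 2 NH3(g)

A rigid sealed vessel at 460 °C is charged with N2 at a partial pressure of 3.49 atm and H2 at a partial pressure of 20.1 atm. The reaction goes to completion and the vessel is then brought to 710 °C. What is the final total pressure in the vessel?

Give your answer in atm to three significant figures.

22.3 atm

Because the vessel is rigid and T is held at 460 °C, work the stoichiometry in partial pressures (P_i = n_iRT/V).
P(H2) required for 3.49 atm of N2 = (3/1) × 3.49 = 10.47 atm; available 20.1 atm, so N2 is limiting.
P(H2) remaining = 20.1 − (3/1) × 3.49 = 9.630 atm
P(gaseous products) = (2)/1 × 3.49 = 6.980 atm
P_total at 460 °C = 9.630 + 6.980 = 16.61 atm
Scaling to 710 °C: P = 16.61 × 983.15/733.15 = 22.27 atm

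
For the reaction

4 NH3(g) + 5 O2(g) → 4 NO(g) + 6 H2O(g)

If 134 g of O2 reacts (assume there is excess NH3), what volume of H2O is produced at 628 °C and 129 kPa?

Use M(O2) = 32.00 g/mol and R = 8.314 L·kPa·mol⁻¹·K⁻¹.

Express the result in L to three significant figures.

292 L

n(O2) = 134.0 / 32.00 = 4.188 mol
n(H2O) = (6/5) × 4.188 = 5.026 mol
V = nRT/P = 5.026 × 8.314 × 901.15 / 129 = 291.9 L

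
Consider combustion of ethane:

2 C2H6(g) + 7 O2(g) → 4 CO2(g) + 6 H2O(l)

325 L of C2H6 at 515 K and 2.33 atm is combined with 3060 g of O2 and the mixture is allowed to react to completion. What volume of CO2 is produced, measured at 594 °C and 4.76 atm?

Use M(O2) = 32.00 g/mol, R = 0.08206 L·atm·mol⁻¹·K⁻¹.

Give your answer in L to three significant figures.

536 L

n(C2H6) = PV/RT = (2.33 × 325) / (0.08206 × 515) = 17.92 mol
n(O2) = 3060 / 32.00 = 95.62 mol
For 17.92 mol C2H6, stoichiometry requires (7/2) × 17.92 = 62.72 mol O2; 95.62 mol is available, so C2H6 is limiting.
n(CO2) = (4/2) × 17.92 = 35.84 mol
V(CO2) = nRT/P = 35.84 × 0.08206 × 867.15 / 4.76 = 535.8 L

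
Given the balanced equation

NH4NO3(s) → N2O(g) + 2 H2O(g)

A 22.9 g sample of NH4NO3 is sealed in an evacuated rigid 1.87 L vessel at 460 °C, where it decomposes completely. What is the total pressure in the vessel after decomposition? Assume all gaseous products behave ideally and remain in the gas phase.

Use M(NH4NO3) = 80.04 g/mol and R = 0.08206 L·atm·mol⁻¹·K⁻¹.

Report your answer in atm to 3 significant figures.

n(NH4NO3) = 22.9 / 80.04 = 0.2861 mol
n(gas produced) = (3/1) × 0.2861 = 0.8583 mol
P = nRT/V = 0.8583 × 0.08206 × 733.15 / 1.87 = 27.61 atm

27.6 atm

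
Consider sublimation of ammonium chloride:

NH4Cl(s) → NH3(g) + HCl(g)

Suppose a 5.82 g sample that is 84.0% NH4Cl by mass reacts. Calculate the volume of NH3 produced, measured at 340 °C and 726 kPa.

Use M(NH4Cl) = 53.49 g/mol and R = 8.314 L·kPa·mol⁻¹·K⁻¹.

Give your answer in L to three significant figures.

0.642 L

mass of NH4Cl = 5.82 × 84.0/100 = 4.889 g
n(NH4Cl) = 4.889 / 53.49 = 0.09140 mol
n(NH3) = (1/1) × 0.09140 = 0.09140 mol
V = nRT/P = 0.09140 × 8.314 × 613.15 / 726 = 0.6418 L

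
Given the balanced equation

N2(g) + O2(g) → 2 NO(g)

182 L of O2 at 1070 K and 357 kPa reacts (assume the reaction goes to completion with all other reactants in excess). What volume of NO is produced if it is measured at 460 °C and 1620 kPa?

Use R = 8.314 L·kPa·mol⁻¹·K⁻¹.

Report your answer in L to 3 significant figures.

n(O2) = PV/RT = (357 × 182) / (8.314 × 1070) = 7.304 mol
n(NO) = (2/1) × 7.304 = 14.61 mol
V = nRT/P = 14.61 × 8.314 × 733.15 / 1620 = 54.97 L

55.0 L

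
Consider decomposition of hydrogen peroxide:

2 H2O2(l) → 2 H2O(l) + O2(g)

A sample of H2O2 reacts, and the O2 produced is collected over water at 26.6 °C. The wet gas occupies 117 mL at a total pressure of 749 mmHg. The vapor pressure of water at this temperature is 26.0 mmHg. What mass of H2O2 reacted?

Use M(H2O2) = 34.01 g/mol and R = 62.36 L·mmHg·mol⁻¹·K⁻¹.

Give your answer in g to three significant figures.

0.308 g

P(O2) = 749 − 26.0 = 723.0 mmHg
n(O2) = PV/RT = (723.0 × 0.1170) / (62.36 × 299.75) = 0.004525 mol
n(H2O2) = (2/1) × 0.004525 = 0.009050 mol
m(H2O2) = 0.009050 × 34.01 = 0.3078 g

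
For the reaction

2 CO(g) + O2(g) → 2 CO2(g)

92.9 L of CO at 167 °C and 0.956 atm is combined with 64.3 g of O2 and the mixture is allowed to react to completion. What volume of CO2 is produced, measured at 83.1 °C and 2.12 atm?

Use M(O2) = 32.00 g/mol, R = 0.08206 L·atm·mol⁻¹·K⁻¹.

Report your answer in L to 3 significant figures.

33.9 L

n(CO) = PV/RT = (0.956 × 92.9) / (0.08206 × 440.15) = 2.459 mol
n(O2) = 64.3 / 32.00 = 2.009 mol
For 2.459 mol CO, stoichiometry requires (1/2) × 2.459 = 1.230 mol O2; 2.009 mol is available, so CO is limiting.
n(CO2) = (2/2) × 2.459 = 2.459 mol
V(CO2) = nRT/P = 2.459 × 0.08206 × 356.25 / 2.12 = 33.91 L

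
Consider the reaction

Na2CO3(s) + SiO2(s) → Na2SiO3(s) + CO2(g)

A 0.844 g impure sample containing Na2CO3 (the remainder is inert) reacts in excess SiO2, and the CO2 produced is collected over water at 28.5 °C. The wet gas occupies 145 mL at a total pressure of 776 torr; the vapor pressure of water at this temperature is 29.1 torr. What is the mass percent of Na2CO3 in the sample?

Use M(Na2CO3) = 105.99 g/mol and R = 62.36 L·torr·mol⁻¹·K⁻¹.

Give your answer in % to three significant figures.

P(CO2) = 776 − 29.1 = 746.9 torr
n(CO2) = PV/RT = (746.9 × 0.1450) / (62.36 × 301.65) = 0.005757 mol
n(Na2CO3) = (1/1) × 0.005757 = 0.005757 mol
m(Na2CO3) = 0.005757 × 105.99 = 0.6102 g
%Na2CO3 = 0.6102 / 0.844 × 100 = 72.30%

72.3 %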